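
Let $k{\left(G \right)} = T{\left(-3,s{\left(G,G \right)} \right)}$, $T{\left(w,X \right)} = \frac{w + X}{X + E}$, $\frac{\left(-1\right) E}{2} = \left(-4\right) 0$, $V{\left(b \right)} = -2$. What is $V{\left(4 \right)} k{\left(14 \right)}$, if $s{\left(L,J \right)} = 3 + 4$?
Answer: $- \frac{8}{7} \approx -1.1429$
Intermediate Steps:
$s{\left(L,J \right)} = 7$
$E = 0$ ($E = - 2 \left(\left(-4\right) 0\right) = \left(-2\right) 0 = 0$)
$T{\left(w,X \right)} = \frac{X + w}{X}$ ($T{\left(w,X \right)} = \frac{w + X}{X + 0} = \frac{X + w}{X}$)
$k{\left(G \right)} = \frac{4}{7}$ ($k{\left(G \right)} = \frac{7 - 3}{7} = \frac{1}{7} \cdot 4 = \frac{4}{7}$)
$V{\left(4 \right)} k{\left(14 \right)} = \left(-2\right) \frac{4}{7} = - \frac{8}{7}$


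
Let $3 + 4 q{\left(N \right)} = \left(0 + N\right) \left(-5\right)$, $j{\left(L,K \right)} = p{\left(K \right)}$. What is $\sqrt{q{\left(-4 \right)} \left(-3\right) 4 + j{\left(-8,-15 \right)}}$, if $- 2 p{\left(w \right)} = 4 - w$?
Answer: $\frac{11 i \sqrt{2}}{2} \approx 7.7782 i$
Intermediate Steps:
$p{\left(w \right)} = -2 + \frac{w}{2}$ ($p{\left(w \right)} = - \frac{4 - w}{2} = -2 + \frac{w}{2}$)
$j{\left(L,K \right)} = -2 + \frac{K}{2}$
$q{\left(N \right)} = - \frac{3}{4} - \frac{5 N}{4}$ ($q{\left(N \right)} = - \frac{3}{4} + \frac{\left(0 + N\right) \left(-5\right)}{4} = - \frac{3}{4} + \frac{N \left(-5\right)}{4} = - \frac{3}{4} + \frac{\left(-5\right) N}{4} = - \frac{3}{4} - \frac{5 N}{4}$)
$\sqrt{q{\left(-4 \right)} \left(-3\right) 4 + j{\left(-8,-15 \right)}} = \sqrt{\left(- \frac{3}{4} - -5\right) \left(-3\right) 4 + \left(-2 + \frac{1}{2} \left(-15\right)\right)} = \sqrt{\left(- \frac{3}{4} + 5\right) \left(-3\right) 4 - \frac{19}{2}} = \sqrt{\frac{17}{4} \left(-3\right) 4 - \frac{19}{2}} = \sqrt{\left(- \frac{51}{4}\right) 4 - \frac{19}{2}} = \sqrt{-51 - \frac{19}{2}} = \sqrt{- \frac{121}{2}} = \frac{11 i \sqrt{2}}{2}$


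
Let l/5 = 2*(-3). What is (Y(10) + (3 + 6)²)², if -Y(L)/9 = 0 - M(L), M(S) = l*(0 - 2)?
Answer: 385641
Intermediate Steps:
l = -30 (l = 5*(2*(-3)) = 5*(-6) = -30)
M(S) = 60 (M(S) = -30*(0 - 2) = -30*(-2) = 60)
Y(L) = 540 (Y(L) = -9*(0 - 1*60) = -9*(0 - 60) = -9*(-60) = 540)
(Y(10) + (3 + 6)²)² = (540 + (3 + 6)²)² = (540 + 9²)² = (540 + 81)² = 621² = 385641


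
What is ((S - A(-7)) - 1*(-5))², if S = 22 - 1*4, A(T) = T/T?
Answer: 484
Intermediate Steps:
A(T) = 1
S = 18 (S = 22 - 4 = 18)
((S - A(-7)) - 1*(-5))² = ((18 - 1*1) - 1*(-5))² = ((18 - 1) + 5)² = (17 + 5)² = 22² = 484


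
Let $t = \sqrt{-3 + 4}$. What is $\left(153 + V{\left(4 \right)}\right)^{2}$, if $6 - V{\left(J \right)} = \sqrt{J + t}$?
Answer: $\left(159 - \sqrt{5}\right)^{2} \approx 24575.0$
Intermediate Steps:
$t = 1$ ($t = \sqrt{1} = 1$)
$V{\left(J \right)} = 6 - \sqrt{1 + J}$ ($V{\left(J \right)} = 6 - \sqrt{J + 1} = 6 - \sqrt{1 + J}$)
$\left(153 + V{\left(4 \right)}\right)^{2} = \left(153 + \left(6 - \sqrt{1 + 4}\right)\right)^{2} = \left(153 + \left(6 - \sqrt{5}\right)\right)^{2} = \left(159 - \sqrt{5}\right)^{2}$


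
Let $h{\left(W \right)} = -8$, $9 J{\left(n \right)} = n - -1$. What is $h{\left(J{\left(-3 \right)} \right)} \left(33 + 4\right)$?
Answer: $-296$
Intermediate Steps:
$J{\left(n \right)} = \frac{1}{9} + \frac{n}{9}$ ($J{\left(n \right)} = \frac{n - -1}{9} = \frac{n + 1}{9} = \frac{1 + n}{9} = \frac{1}{9} + \frac{n}{9}$)
$h{\left(J{\left(-3 \right)} \right)} \left(33 + 4\right) = - 8 \left(33 + 4\right) = \left(-8\right) 37 = -296$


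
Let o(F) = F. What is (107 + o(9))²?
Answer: 13456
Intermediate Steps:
(107 + o(9))² = (107 + 9)² = 116² = 13456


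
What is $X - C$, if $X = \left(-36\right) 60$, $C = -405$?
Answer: $-1755$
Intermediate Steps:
$X = -2160$
$X - C = -2160 - -405 = -2160 + 405 = -1755$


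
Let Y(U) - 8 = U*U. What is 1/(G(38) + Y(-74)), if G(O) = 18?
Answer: 1/5502 ≈ 0.00018175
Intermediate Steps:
Y(U) = 8 + U² (Y(U) = 8 + U*U = 8 + U²)
1/(G(38) + Y(-74)) = 1/(18 + (8 + (-74)²)) = 1/(18 + (8 + 5476)) = 1/(18 + 5484) = 1/5502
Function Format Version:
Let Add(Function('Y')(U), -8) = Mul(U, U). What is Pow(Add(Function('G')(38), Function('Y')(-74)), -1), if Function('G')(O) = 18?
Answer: Rational(1, 5502) ≈ 0.00018175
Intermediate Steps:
Function('Y')(U) = Add(8, Pow(U, 2)) (Function('Y')(U) = Add(8, Mul(U, U)) = Add(8, Pow(U, 2)))
Pow(Add(Function('G')(38), Function('Y')(-74)), -1) = Pow(Add(18, Add(8, Pow(-74, 2))), -1) = Pow(Add(18, Add(8, 5476)), -1) = Pow(Add(18, 5484), -1) = Pow(5502, -1) = Rational(1, 5502)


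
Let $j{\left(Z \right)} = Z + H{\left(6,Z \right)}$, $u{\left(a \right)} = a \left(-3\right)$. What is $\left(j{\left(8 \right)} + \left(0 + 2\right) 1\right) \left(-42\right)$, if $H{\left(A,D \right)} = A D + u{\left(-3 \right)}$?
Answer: $-2814$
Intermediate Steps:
$u{\left(a \right)} = - 3 a$
$H{\left(A,D \right)} = 9 + A D$ ($H{\left(A,D \right)} = A D - -9 = A D + 9 = 9 + A D$)
$j{\left(Z \right)} = 9 + 7 Z$ ($j{\left(Z \right)} = Z + \left(9 + 6 Z\right) = 9 + 7 Z$)
$\left(j{\left(8 \right)} + \left(0 + 2\right) 1\right) \left(-42\right) = \left(\left(9 + 7 \cdot 8\right) + \left(0 + 2\right) 1\right) \left(-42\right) = \left(\left(9 + 56\right) + 2 \cdot 1\right) \left(-42\right) = \left(65 + 2\right) \left(-42\right) = 67 \left(-42\right) = -2814$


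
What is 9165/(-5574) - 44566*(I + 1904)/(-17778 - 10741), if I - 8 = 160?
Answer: 171481991671/52988302 ≈ 3236.2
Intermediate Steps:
I = 168 (I = 8 + 160 = 168)
9165/(-5574) - 44566*(I + 1904)/(-17778 - 10741) = 9165/(-5574) - 44566*(168 + 1904)/(-17778 - 10741) = 9165*(-1/5574) - 44566/((-28519/2072)) = -3055/1858 - 44566/((-28519*1/2072)) = -3055/1858 - 44566/(-28519/2072) = -3055/1858 - 44566*(-2072/28519) = -3055/1858 + 92340752/28519 = 171481991671/52988302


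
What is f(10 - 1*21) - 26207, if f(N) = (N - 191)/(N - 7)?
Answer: -235762/9 ≈ -26196.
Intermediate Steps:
f(N) = (-191 + N)/(-7 + N)
f(10 - 1*21) - 26207 = (-191 + (10 - 1*21))/(-7 + (10 - 1*21)) - 26207 = (-191 + (10 - 21))/(-7 + (10 - 21)) - 26207 = (-191 - 11)/(-7 - 11) - 26207 = -202/(-18) - 26207 = -1/18*(-202) - 26207 = 101/9 - 26207 = -235762/9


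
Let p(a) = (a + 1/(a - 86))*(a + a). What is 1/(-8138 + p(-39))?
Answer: -125/636922 ≈ -0.00019626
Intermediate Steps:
p(a) = 2*a*(a + 1/(-86 + a)) (p(a) = (a + 1/(-86 + a))*(2*a) = 2*a*(a + 1/(-86 + a)))
1/(-8138 + p(-39)) = 1/(-8138 + 2*(-39)*(1 + (-39)² - 86*(-39))/(-86 - 39)) = 1/(-8138 + 2*(-39)*(1 + 1521 + 3354)/(-125)) = 1/(-8138 + 2*(-39)*(-1/125)*4876) = 1/(-8138 + 380328/125) = 1/(-636922/125) = -125/636922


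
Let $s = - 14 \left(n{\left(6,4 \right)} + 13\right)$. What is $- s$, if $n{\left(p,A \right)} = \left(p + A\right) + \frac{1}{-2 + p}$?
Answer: $\frac{651}{2} \approx 325.5$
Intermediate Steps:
$n{\left(p,A \right)} = A + p + \frac{1}{-2 + p}$ ($n{\left(p,A \right)} = \left(A + p\right) + \frac{1}{-2 + p} = A + p + \frac{1}{-2 + p}$)
$s = - \frac{651}{2}$ ($s = - 14 \left(\frac{1 + 6^{2} - 8 - 12 + 4 \cdot 6}{-2 + 6} + 13\right) = - 14 \left(\frac{1 + 36 - 8 - 12 + 24}{4} + 13\right) = - 14 \left(\frac{1}{4} \cdot 41 + 13\right) = - 14 \left(\frac{41}{4} + 13\right) = \left(-14\right) \frac{93}{4} = - \frac{651}{2} \approx -325.5$)
$- s = \left(-1\right) \left(- \frac{651}{2}\right) = \frac{651}{2}$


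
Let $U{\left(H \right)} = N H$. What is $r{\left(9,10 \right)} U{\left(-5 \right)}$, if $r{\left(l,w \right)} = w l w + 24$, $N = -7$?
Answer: $32340$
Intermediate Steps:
$r{\left(l,w \right)} = 24 + l w^{2}$ ($r{\left(l,w \right)} = l w w + 24 = l w^{2} + 24 = 24 + l w^{2}$)
$U{\left(H \right)} = - 7 H$
$r{\left(9,10 \right)} U{\left(-5 \right)} = \left(24 + 9 \cdot 10^{2}\right) \left(\left(-7\right) \left(-5\right)\right) = \left(24 + 9 \cdot 100\right) 35 = \left(24 + 900\right) 35 = 924 \cdot 35 = 32340$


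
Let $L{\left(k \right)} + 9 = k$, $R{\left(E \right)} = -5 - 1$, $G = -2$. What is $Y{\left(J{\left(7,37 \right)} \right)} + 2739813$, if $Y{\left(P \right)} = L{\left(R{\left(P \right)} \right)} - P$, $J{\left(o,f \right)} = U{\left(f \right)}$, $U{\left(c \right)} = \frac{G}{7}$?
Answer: $\frac{19178588}{7} \approx 2.7398 \cdot 10^{6}$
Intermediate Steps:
$R{\left(E \right)} = -6$
$L{\left(k \right)} = -9 + k$
$U{\left(c \right)} = - \frac{2}{7}$
$J{\left(o,f \right)} = - \frac{2}{7}$
$Y{\left(P \right)} = -15 - P$ ($Y{\left(P \right)} = \left(-9 - 6\right) - P = -15 - P$)
$Y{\left(J{\left(7,37 \right)} \right)} + 2739813 = \left(-15 - - \frac{2}{7}\right) + 2739813 = \left(-15 + \frac{2}{7}\right) + 2739813 = - \frac{103}{7} + 2739813 = \frac{19178588}{7}$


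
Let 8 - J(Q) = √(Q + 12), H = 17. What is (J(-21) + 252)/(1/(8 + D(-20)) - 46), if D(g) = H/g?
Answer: -18590/3279 + 143*I/2186 ≈ -5.6694 + 0.065416*I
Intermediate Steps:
D(g) = 17/g
J(Q) = 8 - √(12 + Q) (J(Q) = 8 - √(Q + 12) = 8 - √(12 + Q))
(J(-21) + 252)/(1/(8 + D(-20)) - 46) = ((8 - √(12 - 21)) + 252)/(1/(8 + 17/(-20)) - 46) = ((8 - √(-9)) + 252)/(1/(8 + 17*(-1/20)) - 46) = ((8 - 3*I) + 252)/(1/(8 - 17/20) - 46) = ((8 - 3*I) + 252)/(1/(143/20) - 46) = (260 - 3*I)/(20/143 - 46) = (260 - 3*I)/(-6558/143) = (260 - 3*I)*(-143/6558) = -18590/3279 + 143*I/2186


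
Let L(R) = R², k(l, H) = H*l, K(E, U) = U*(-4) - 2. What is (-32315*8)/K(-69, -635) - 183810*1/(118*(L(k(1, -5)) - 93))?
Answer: -401963675/5091228 ≈ -78.952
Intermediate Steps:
K(E, U) = -2 - 4*U (K(E, U) = -4*U - 2 = -2 - 4*U)
(-32315*8)/K(-69, -635) - 183810*1/(118*(L(k(1, -5)) - 93)) = (-32315*8)/(-2 - 4*(-635)) - 183810*1/(118*((-5*1)² - 93)) = -258520/(-2 + 2540) - 183810*1/(118*((-5)² - 93)) = -258520/2538 - 183810*1/(118*(25 - 93)) = -258520*1/2538 - 183810/((-68*118)) = -129260/1269 - 183810/(-8024) = -129260/1269 - 183810*(-1/8024) = -129260/1269 + 91905/4012 = -401963675/5091228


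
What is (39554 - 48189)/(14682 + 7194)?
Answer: -8635/21876 ≈ -0.39472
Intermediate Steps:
(39554 - 48189)/(14682 + 7194) = -8635/21876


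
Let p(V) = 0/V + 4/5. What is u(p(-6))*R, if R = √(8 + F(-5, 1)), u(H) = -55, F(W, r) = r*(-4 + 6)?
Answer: -55*√10 ≈ -173.93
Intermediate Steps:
F(W, r) = 2*r (F(W, r) = r*2 = 2*r)
p(V) = ⅘ (p(V) = 0 + 4*(⅕) = 0 + ⅘ = ⅘)
R = √10 (R = √(8 + 2*1) = √(8 + 2) = √10 ≈ 3.1623)
u(p(-6))*R = -55*√10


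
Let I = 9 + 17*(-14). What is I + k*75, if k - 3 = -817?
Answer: -61279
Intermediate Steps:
k = -814 (k = 3 - 817 = -814)
I = -229 (I = 9 - 238 = -229)
I + k*75 = -229 - 814*75 = -229 - 61050 = -61279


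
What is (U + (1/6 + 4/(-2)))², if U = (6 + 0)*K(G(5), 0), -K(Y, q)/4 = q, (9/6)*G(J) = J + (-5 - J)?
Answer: 121/36 ≈ 3.3611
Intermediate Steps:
G(J) = -10/3 (G(J) = 2*(J + (-5 - J))/3 = (⅔)*(-5) = -10/3)
K(Y, q) = -4*q
U = 0 (U = (6 + 0)*(-4*0) = 6*0 = 0)
(U + (1/6 + 4/(-2)))² = (0 + (1/6 + 4/(-2)))² = (0 + (1*(⅙) + 4*(-½)))² = (0 + (⅙ - 2))² = (0 - 11/6)² = (-11/6)² = 121/36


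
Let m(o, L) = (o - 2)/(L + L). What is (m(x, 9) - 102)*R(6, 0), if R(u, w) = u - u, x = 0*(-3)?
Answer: 0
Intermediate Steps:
x = 0
m(o, L) = (-2 + o)/(2*L) (m(o, L) = (-2 + o)/((2*L)) = (-2 + o)*(1/(2*L)) = (-2 + o)/(2*L))
R(u, w) = 0
(m(x, 9) - 102)*R(6, 0) = ((1/2)*(-2 + 0)/9 - 102)*0 = ((1/2)*(1/9)*(-2) - 102)*0 = (-1/9 - 102)*0 = -919/9*0 = 0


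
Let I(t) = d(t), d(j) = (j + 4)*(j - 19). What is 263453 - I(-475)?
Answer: 30779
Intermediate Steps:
d(j) = (-19 + j)*(4 + j) (d(j) = (4 + j)*(-19 + j) = (-19 + j)*(4 + j))
I(t) = -76 + t² - 15*t
263453 - I(-475) = 263453 - (-76 + (-475)² - 15*(-475)) = 263453 - (-76 + 225625 + 7125) = 263453 - 1*232674 = 263453 - 232674 = 30779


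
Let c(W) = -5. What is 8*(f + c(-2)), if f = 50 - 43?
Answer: 16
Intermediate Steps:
f = 7
8*(f + c(-2)) = 8*(7 - 5) = 8*2 = 16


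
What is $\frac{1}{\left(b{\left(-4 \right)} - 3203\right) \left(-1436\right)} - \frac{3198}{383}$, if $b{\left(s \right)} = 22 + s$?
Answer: $- \frac{14626564297}{1751711780} \approx -8.3499$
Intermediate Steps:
$\frac{1}{\left(b{\left(-4 \right)} - 3203\right) \left(-1436\right)} - \frac{3198}{383} = \frac{1}{\left(\left(22 - 4\right) - 3203\right) \left(-1436\right)} - \frac{3198}{383} = \frac{1}{18 - 3203} \left(- \frac{1}{1436}\right) - \frac{3198}{383} = \frac{1}{-3185} \left(- \frac{1}{1436}\right) - \frac{3198}{383} = \left(- \frac{1}{3185}\right) \left(- \frac{1}{1436}\right) - \frac{3198}{383} = \frac{1}{4573660} - \frac{3198}{383} = - \frac{14626564297}{1751711780}$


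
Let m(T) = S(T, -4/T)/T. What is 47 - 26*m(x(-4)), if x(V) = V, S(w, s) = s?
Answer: 107/2 ≈ 53.500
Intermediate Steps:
m(T) = -4/T² (m(T) = (-4/T)/T = -4/T²)
47 - 26*m(x(-4)) = 47 - (-104)/(-4)² = 47 - (-104)/16 = 47 - 26*(-¼) = 47 + 13/2 = 107/2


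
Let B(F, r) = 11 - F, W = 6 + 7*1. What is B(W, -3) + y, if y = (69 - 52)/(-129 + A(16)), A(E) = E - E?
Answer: -275/129 ≈ -2.1318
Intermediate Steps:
A(E) = 0
W = 13 (W = 6 + 7 = 13)
y = -17/129 (y = (69 - 52)/(-129 + 0) = 17/(-129) = 17*(-1/129) = -17/129 ≈ -0.13178)
B(W, -3) + y = (11 - 1*13) - 17/129 = (11 - 13) - 17/129 = -2 - 17/129 = -275/129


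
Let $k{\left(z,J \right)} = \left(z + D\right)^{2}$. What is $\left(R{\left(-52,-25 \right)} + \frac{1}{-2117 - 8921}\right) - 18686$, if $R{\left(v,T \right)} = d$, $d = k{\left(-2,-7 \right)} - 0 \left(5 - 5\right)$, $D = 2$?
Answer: $- \frac{206256069}{11038} \approx -18686.0$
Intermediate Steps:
$k{\left(z,J \right)} = \left(2 + z\right)^{2}$ ($k{\left(z,J \right)} = \left(z + 2\right)^{2} = \left(2 + z\right)^{2}$)
$d = 0$ ($d = \left(2 - 2\right)^{2} - 0 \left(5 - 5\right) = 0^{2} - 0 \cdot 0 = 0 - 0 = 0 + 0 = 0$)
$R{\left(v,T \right)} = 0$
$\left(R{\left(-52,-25 \right)} + \frac{1}{-2117 - 8921}\right) - 18686 = \left(0 + \frac{1}{-2117 - 8921}\right) - 18686 = \left(0 + \frac{1}{-11038}\right) - 18686 = \left(0 - \frac{1}{11038}\right) - 18686 = - \frac{1}{11038} - 18686 = - \frac{206256069}{11038}$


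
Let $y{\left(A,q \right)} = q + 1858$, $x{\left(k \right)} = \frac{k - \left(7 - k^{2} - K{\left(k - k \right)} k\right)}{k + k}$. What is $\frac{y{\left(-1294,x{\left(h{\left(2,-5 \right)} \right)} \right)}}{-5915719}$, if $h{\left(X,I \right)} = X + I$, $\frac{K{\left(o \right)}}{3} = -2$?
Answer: $- \frac{11131}{35494314} \approx -0.0003136$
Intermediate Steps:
$K{\left(o \right)} = -6$ ($K{\left(o \right)} = 3 \left(-2\right) = -6$)
$h{\left(X,I \right)} = I + X$
$x{\left(k \right)} = \frac{-7 + k^{2} - 5 k}{2 k}$ ($x{\left(k \right)} = \frac{k - \left(7 - k^{2} + 6 k\right)}{k + k} = \frac{k - \left(7 - k^{2} + 6 k\right)}{2 k} = \left(-7 + k^{2} - 5 k\right) \frac{1}{2 k} = \frac{-7 + k^{2} - 5 k}{2 k}$)
$y{\left(A,q \right)} = 1858 + q$
$\frac{y{\left(-1294,x{\left(h{\left(2,-5 \right)} \right)} \right)}}{-5915719} = \frac{1858 + \frac{-7 + \left(-5 + 2\right) \left(-5 + \left(-5 + 2\right)\right)}{2 \left(-5 + 2\right)}}{-5915719} = \left(1858 + \frac{-7 - 3 \left(-5 - 3\right)}{2 \left(-3\right)}\right) \left(- \frac{1}{5915719}\right) = \left(1858 + \frac{1}{2} \left(- \frac{1}{3}\right) \left(-7 - -24\right)\right) \left(- \frac{1}{5915719}\right) = \left(1858 + \frac{1}{2} \left(- \frac{1}{3}\right) \left(-7 + 24\right)\right) \left(- \frac{1}{5915719}\right) = \left(1858 + \frac{1}{2} \left(- \frac{1}{3}\right) 17\right) \left(- \frac{1}{5915719}\right) = \left(1858 - \frac{17}{6}\right) \left(- \frac{1}{5915719}\right) = \frac{11131}{6} \left(- \frac{1}{5915719}\right) = - \frac{11131}{35494314}$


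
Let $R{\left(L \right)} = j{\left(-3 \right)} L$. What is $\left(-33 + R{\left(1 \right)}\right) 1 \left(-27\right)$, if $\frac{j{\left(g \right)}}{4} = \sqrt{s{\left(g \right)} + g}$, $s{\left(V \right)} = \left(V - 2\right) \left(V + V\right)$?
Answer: $891 - 324 \sqrt{3} \approx 329.82$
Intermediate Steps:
$s{\left(V \right)} = 2 V \left(-2 + V\right)$ ($s{\left(V \right)} = \left(-2 + V\right) 2 V = 2 V \left(-2 + V\right)$)
$j{\left(g \right)} = 4 \sqrt{g + 2 g \left(-2 + g\right)}$ ($j{\left(g \right)} = 4 \sqrt{2 g \left(-2 + g\right) + g} = 4 \sqrt{g + 2 g \left(-2 + g\right)}$)
$R{\left(L \right)} = 12 L \sqrt{3}$ ($R{\left(L \right)} = 4 \sqrt{- 3 \left(-3 + 2 \left(-3\right)\right)} L = 4 \sqrt{- 3 \left(-3 - 6\right)} L = 4 \sqrt{\left(-3\right) \left(-9\right)} L = 4 \sqrt{27} L = 4 \cdot 3 \sqrt{3} L = 12 \sqrt{3} L = 12 L \sqrt{3}$)
$\left(-33 + R{\left(1 \right)}\right) 1 \left(-27\right) = \left(-33 + 12 \cdot 1 \sqrt{3}\right) 1 \left(-27\right) = \left(-33 + 12 \sqrt{3}\right) \left(-27\right) = 891 - 324 \sqrt{3}$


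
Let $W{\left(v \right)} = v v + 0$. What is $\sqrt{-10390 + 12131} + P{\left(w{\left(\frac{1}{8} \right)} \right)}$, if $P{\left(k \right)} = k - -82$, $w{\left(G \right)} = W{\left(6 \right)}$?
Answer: $118 + \sqrt{1741} \approx 159.73$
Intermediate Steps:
$W{\left(v \right)} = v^{2}$ ($W{\left(v \right)} = v^{2} + 0 = v^{2}$)
$w{\left(G \right)} = 36$ ($w{\left(G \right)} = 6^{2} = 36$)
$P{\left(k \right)} = 82 + k$ ($P{\left(k \right)} = k + 82 = 82 + k$)
$\sqrt{-10390 + 12131} + P{\left(w{\left(\frac{1}{8} \right)} \right)} = \sqrt{-10390 + 12131} + \left(82 + 36\right) = \sqrt{1741} + 118 = 118 + \sqrt{1741}$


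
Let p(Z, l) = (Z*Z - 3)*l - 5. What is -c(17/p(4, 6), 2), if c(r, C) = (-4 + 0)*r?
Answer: 68/73 ≈ 0.93151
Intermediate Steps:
p(Z, l) = -5 + l*(-3 + Z²) (p(Z, l) = (Z² - 3)*l - 5 = (-3 + Z²)*l - 5 = l*(-3 + Z²) - 5 = -5 + l*(-3 + Z²))
c(r, C) = -4*r
-c(17/p(4, 6), 2) = -(-4)*17/(-5 - 3*6 + 6*4²) = -(-4)*17/(-5 - 18 + 6*16) = -(-4)*17/(-5 - 18 + 96) = -(-4)*17/73 = -1*(-68/73) = 68/73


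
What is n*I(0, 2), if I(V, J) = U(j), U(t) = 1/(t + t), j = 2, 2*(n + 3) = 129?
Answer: 123/8 ≈ 15.375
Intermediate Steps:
n = 123/2 (n = -3 + (1/2)*129 = -3 + 129/2 = 123/2 ≈ 61.500)
U(t) = 1/(2*t)
I(V, J) = 1/4 (I(V, J) = (1/2)/2 = (1/2)*(1/2) = 1/4)
n*I(0, 2) = (123/2)*(1/4) = 123/8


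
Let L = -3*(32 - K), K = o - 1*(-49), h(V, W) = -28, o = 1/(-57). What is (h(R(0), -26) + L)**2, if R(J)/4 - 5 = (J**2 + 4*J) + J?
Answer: 190096/361 ≈ 526.58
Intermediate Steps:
o = -1/57 ≈ -0.017544
R(J) = 20 + 4*J**2 + 20*J (R(J) = 20 + 4*((J**2 + 4*J) + J) = 20 + 4*(J**2 + 5*J) = 20 + (4*J**2 + 20*J) = 20 + 4*J**2 + 20*J)
K = 2792/57 (K = -1/57 - 1*(-49) = -1/57 + 49 = 2792/57 ≈ 48.982)
L = 968/19 (L = -3*(32 - 1*2792/57) = -3*(32 - 2792/57) = -3*(-968/57) = 968/19 ≈ 50.947)
(h(R(0), -26) + L)**2 = (-28 + 968/19)**2 = (436/19)**2 = 190096/361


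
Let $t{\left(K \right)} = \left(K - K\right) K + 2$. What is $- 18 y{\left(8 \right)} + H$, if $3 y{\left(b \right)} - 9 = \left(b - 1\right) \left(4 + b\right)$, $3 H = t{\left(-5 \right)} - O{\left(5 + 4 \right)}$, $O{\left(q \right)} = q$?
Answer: $- \frac{1681}{3} \approx -560.33$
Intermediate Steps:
$t{\left(K \right)} = 2$ ($t{\left(K \right)} = 0 K + 2 = 0 + 2 = 2$)
$H = - \frac{7}{3}$ ($H = \frac{2 - \left(5 + 4\right)}{3} = \frac{2 - 9}{3} = \frac{1}{3} \left(-7\right) = - \frac{7}{3} \approx -2.3333$)
$y{\left(b \right)} = 3 + \frac{\left(-1 + b\right) \left(4 + b\right)}{3}$ ($y{\left(b \right)} = 3 + \frac{\left(b - 1\right) \left(4 + b\right)}{3} = 3 + \frac{\left(-1 + b\right) \left(4 + b\right)}{3}$)
$- 18 y{\left(8 \right)} + H = - 18 \left(\frac{5}{3} + 8 + \frac{8^{2}}{3}\right) - \frac{7}{3} = - 18 \left(\frac{5}{3} + 8 + \frac{1}{3} \cdot 64\right) - \frac{7}{3} = - 18 \left(\frac{5}{3} + 8 + \frac{64}{3}\right) - \frac{7}{3} = \left(-18\right) 31 - \frac{7}{3} = -558 - \frac{7}{3} = - \frac{1681}{3}$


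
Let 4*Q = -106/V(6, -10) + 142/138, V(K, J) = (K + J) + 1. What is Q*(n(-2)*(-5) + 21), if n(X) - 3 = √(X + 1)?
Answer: 2509/46 - 12545*I/276 ≈ 54.543 - 45.453*I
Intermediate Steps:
V(K, J) = 1 + J + K (V(K, J) = (J + K) + 1 = 1 + J + K)
Q = 2509/276 (Q = (-106/(1 - 10 + 6) + 142/138)/4 = (-106/(-3) + 142*(1/138))/4 = (-106*(-⅓) + 71/69)/4 = (106/3 + 71/69)/4 = (¼)*(2509/69) = 2509/276 ≈ 9.0906)
n(X) = 3 + √(1 + X) (n(X) = 3 + √(X + 1) = 3 + √(1 + X))
Q*(n(-2)*(-5) + 21) = 2509*((3 + √(1 - 2))*(-5) + 21)/276 = 2509*((3 + √(-1))*(-5) + 21)/276 = 2509*((3 + I)*(-5) + 21)/276 = 2509*((-15 - 5*I) + 21)/276 = 2509*(6 - 5*I)/276 = 2509/46 - 12545*I/276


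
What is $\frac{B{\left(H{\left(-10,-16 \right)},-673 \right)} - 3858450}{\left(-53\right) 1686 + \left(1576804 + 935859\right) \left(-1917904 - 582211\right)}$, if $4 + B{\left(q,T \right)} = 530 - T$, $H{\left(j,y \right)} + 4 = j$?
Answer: $\frac{3857251}{6281946545603} \approx 6.1402 \cdot 10^{-7}$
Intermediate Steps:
$H{\left(j,y \right)} = -4 + j$
$B{\left(q,T \right)} = 526 - T$ ($B{\left(q,T \right)} = -4 - \left(-530 + T\right) = 526 - T$)
$\frac{B{\left(H{\left(-10,-16 \right)},-673 \right)} - 3858450}{\left(-53\right) 1686 + \left(1576804 + 935859\right) \left(-1917904 - 582211\right)} = \frac{\left(526 - -673\right) - 3858450}{\left(-53\right) 1686 + \left(1576804 + 935859\right) \left(-1917904 - 582211\right)} = \frac{\left(526 + 673\right) - 3858450}{-89358 + 2512663 \left(-2500115\right)} = \frac{1199 - 3858450}{-89358 - 6281946456245} = - \frac{3857251}{-6281946545603} = \left(-3857251\right) \left(- \frac{1}{6281946545603}\right) = \frac{3857251}{6281946545603}$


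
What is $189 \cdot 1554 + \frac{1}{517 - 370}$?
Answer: $\frac{43174783}{147} \approx 2.9371 \cdot 10^{5}$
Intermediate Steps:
$189 \cdot 1554 + \frac{1}{517 - 370} = 293706 + \frac{1}{147} = \frac{43174783}{147}$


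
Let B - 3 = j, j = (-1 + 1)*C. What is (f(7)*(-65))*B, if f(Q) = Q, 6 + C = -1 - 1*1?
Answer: -1365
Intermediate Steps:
C = -8 (C = -6 + (-1 - 1*1) = -6 + (-1 - 1) = -6 - 2 = -8)
j = 0 (j = (-1 + 1)*(-8) = 0*(-8) = 0)
B = 3 (B = 3 + 0 = 3)
(f(7)*(-65))*B = (7*(-65))*3 = -455*3 = -1365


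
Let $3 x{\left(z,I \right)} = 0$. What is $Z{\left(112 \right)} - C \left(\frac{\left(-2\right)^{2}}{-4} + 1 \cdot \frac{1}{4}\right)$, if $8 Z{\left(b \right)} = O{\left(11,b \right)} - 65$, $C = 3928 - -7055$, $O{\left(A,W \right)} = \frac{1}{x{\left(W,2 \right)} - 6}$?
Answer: $\frac{394997}{48} \approx 8229.1$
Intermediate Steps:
$x{\left(z,I \right)} = 0$ ($x{\left(z,I \right)} = \frac{1}{3} \cdot 0 = 0$)
$O{\left(A,W \right)} = - \frac{1}{6}$ ($O{\left(A,W \right)} = \frac{1}{0 - 6} = \frac{1}{-6} = - \frac{1}{6}$)
$C = 10983$ ($C = 3928 + 7055 = 10983$)
$Z{\left(b \right)} = - \frac{391}{48}$ ($Z{\left(b \right)} = \frac{- \frac{1}{6} - 65}{8} = \frac{1}{8} \left(- \frac{391}{6}\right) = - \frac{391}{48}$)
$Z{\left(112 \right)} - C \left(\frac{\left(-2\right)^{2}}{-4} + 1 \cdot \frac{1}{4}\right) = - \frac{391}{48} - 10983 \left(\frac{\left(-2\right)^{2}}{-4} + 1 \cdot \frac{1}{4}\right) = - \frac{391}{48} - 10983 \left(4 \left(- \frac{1}{4}\right) + 1 \cdot \frac{1}{4}\right) = - \frac{391}{48} - 10983 \left(-1 + \frac{1}{4}\right) = - \frac{391}{48} - 10983 \left(- \frac{3}{4}\right) = - \frac{391}{48} - - \frac{32949}{4} = - \frac{391}{48} + \frac{32949}{4} = \frac{394997}{48}$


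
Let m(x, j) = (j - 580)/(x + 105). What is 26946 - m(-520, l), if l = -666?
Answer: 11181344/415 ≈ 26943.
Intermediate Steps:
m(x, j) = (-580 + j)/(105 + x)
26946 - m(-520, l) = 26946 - (-580 - 666)/(105 - 520) = 26946 - (-1246)/(-415) = 26946 - (-1)*(-1246)/415 = 26946 - 1*1246/415 = 26946 - 1246/415 = 11181344/415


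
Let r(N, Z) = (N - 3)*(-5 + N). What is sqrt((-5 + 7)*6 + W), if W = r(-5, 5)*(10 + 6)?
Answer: 2*sqrt(323) ≈ 35.944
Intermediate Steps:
r(N, Z) = (-5 + N)*(-3 + N) (r(N, Z) = (-3 + N)*(-5 + N) = (-5 + N)*(-3 + N))
W = 1280 (W = (15 + (-5)**2 - 8*(-5))*(10 + 6) = (15 + 25 + 40)*16 = 80*16 = 1280)
sqrt((-5 + 7)*6 + W) = sqrt((-5 + 7)*6 + 1280) = sqrt(2*6 + 1280) = sqrt(12 + 1280) = sqrt(1292) = 2*sqrt(323)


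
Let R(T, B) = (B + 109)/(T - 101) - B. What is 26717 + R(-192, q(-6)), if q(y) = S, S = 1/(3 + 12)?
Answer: 39139762/1465 ≈ 26717.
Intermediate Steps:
S = 1/15 ≈ 0.066667
q(y) = 1/15
R(T, B) = -B + (109 + B)/(-101 + T) (R(T, B) = (109 + B)/(-101 + T) - B = -B + (109 + B)/(-101 + T))
26717 + R(-192, q(-6)) = 26717 + (109 + 102*(1/15) - 1*1/15*(-192))/(-101 - 192) = 26717 + (109 + 34/5 + 64/5)/(-293) = 26717 - 1/293*643/5 = 26717 - 643/1465 = 39139762/1465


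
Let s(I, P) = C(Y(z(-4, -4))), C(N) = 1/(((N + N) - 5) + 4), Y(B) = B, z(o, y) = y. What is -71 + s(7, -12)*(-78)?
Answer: -187/3 ≈ -62.333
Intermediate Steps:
C(N) = 1/(-1 + 2*N) (C(N) = 1/((2*N - 5) + 4) = 1/((-5 + 2*N) + 4) = 1/(-1 + 2*N))
s(I, P) = -1/9 (s(I, P) = 1/(-1 + 2*(-4)) = 1/(-1 - 8) = 1/(-9) = -1/9)
-71 + s(7, -12)*(-78) = -71 - 1/9*(-78) = -71 + 26/3 = -187/3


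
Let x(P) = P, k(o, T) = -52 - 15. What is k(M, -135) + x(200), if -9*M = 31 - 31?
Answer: 133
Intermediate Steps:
M = 0 (M = -(31 - 31)/9 = -1/9*0 = 0)
k(o, T) = -67
k(M, -135) + x(200) = -67 + 200 = 133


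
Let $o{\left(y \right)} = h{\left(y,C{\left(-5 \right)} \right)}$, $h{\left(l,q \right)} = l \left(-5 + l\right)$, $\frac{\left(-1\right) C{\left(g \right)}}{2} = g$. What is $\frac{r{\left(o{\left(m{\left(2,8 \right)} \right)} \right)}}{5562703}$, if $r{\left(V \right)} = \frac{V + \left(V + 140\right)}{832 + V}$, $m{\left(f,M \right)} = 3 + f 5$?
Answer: $\frac{29}{433890834} \approx 6.6837 \cdot 10^{-8}$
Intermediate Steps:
$C{\left(g \right)} = - 2 g$
$m{\left(f,M \right)} = 3 + 5 f$
$o{\left(y \right)} = y \left(-5 + y\right)$
$r{\left(V \right)} = \frac{140 + 2 V}{832 + V}$ ($r{\left(V \right)} = \frac{V + \left(140 + V\right)}{832 + V} = \frac{140 + 2 V}{832 + V}$)
$\frac{r{\left(o{\left(m{\left(2,8 \right)} \right)} \right)}}{5562703} = \frac{2 \frac{1}{832 + \left(3 + 5 \cdot 2\right) \left(-5 + \left(3 + 5 \cdot 2\right)\right)} \left(70 + \left(3 + 5 \cdot 2\right) \left(-5 + \left(3 + 5 \cdot 2\right)\right)\right)}{5562703} = \frac{2 \left(70 + \left(3 + 10\right) \left(-5 + \left(3 + 10\right)\right)\right)}{832 + \left(3 + 10\right) \left(-5 + \left(3 + 10\right)\right)} \frac{1}{5562703} = \frac{2 \left(70 + 13 \left(-5 + 13\right)\right)}{832 + 13 \left(-5 + 13\right)} \frac{1}{5562703} = \frac{2 \left(70 + 13 \cdot 8\right)}{832 + 13 \cdot 8} \cdot \frac{1}{5562703} = \frac{2 \left(70 + 104\right)}{832 + 104} \cdot \frac{1}{5562703} = 2 \cdot \frac{1}{936} \cdot 174 \cdot \frac{1}{5562703} = \frac{29}{78} \cdot \frac{1}{5562703} = \frac{29}{433890834}$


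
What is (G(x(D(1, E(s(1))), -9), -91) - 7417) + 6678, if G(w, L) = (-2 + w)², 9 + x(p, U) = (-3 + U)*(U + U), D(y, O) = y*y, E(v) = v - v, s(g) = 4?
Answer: 41286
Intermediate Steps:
E(v) = 0
D(y, O) = y²
x(p, U) = -9 + 2*U*(-3 + U) (x(p, U) = -9 + (-3 + U)*(U + U) = -9 + (-3 + U)*(2*U) = -9 + 2*U*(-3 + U))
(G(x(D(1, E(s(1))), -9), -91) - 7417) + 6678 = ((-2 + (-9 - 6*(-9) + 2*(-9)²))² - 7417) + 6678 = ((-2 + (-9 + 54 + 2*81))² - 7417) + 6678 = ((-2 + (-9 + 54 + 162))² - 7417) + 6678 = ((-2 + 207)² - 7417) + 6678 = (205² - 7417) + 6678 = (42025 - 7417) + 6678 = 34608 + 6678 = 41286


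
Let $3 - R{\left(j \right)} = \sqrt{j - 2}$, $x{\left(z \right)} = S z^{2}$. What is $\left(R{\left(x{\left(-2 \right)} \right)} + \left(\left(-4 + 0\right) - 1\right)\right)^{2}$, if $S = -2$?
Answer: $\left(2 + i \sqrt{10}\right)^{2} \approx -6.0 + 12.649 i$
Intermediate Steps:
$x{\left(z \right)} = - 2 z^{2}$
$R{\left(j \right)} = 3 - \sqrt{-2 + j}$ ($R{\left(j \right)} = 3 - \sqrt{j - 2} = 3 - \sqrt{-2 + j}$)
$\left(R{\left(x{\left(-2 \right)} \right)} + \left(\left(-4 + 0\right) - 1\right)\right)^{2} = \left(\left(3 - \sqrt{-2 - 2 \left(-2\right)^{2}}\right) + \left(\left(-4 + 0\right) - 1\right)\right)^{2} = \left(\left(3 - \sqrt{-2 - 8}\right) - 5\right)^{2} = \left(\left(3 - \sqrt{-10}\right) - 5\right)^{2} = \left(\left(3 - i \sqrt{10}\right) - 5\right)^{2} = \left(-2 - i \sqrt{10}\right)^{2}$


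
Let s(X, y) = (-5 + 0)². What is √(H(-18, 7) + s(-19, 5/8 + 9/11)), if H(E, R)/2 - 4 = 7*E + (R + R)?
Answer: I*√191 ≈ 13.82*I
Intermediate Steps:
s(X, y) = 25 (s(X, y) = (-5)² = 25)
H(E, R) = 8 + 4*R + 14*E (H(E, R) = 8 + 2*(7*E + (R + R)) = 8 + 2*(7*E + 2*R) = 8 + 2*(2*R + 7*E) = 8 + (4*R + 14*E) = 8 + 4*R + 14*E)
√(H(-18, 7) + s(-19, 5/8 + 9/11)) = √((8 + 4*7 + 14*(-18)) + 25) = √((8 + 28 - 252) + 25) = √(-216 + 25) = √(-191) = I*√191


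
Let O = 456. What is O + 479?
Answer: 935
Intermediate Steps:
O + 479 = 456 + 479 = 935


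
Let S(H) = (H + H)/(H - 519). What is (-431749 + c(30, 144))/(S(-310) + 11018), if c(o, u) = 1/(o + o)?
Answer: -21475194431/548072520 ≈ -39.183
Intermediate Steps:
S(H) = 2*H/(-519 + H) (S(H) = (2*H)/(-519 + H) = 2*H/(-519 + H))
c(o, u) = 1/(2*o)
(-431749 + c(30, 144))/(S(-310) + 11018) = (-431749 + (½)/30)/(2*(-310)/(-519 - 310) + 11018) = (-431749 + (½)*(1/30))/(2*(-310)/(-829) + 11018) = (-431749 + 1/60)/(2*(-310)*(-1/829) + 11018) = -25904939/(60*(620/829 + 11018)) = -25904939/(60*9134542/829) = -25904939/60*829/9134542 = -21475194431/548072520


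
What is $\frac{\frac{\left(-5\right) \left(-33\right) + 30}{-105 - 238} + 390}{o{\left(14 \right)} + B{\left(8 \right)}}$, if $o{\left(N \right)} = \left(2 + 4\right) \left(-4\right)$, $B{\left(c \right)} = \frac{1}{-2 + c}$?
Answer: $- \frac{61650}{3773} \approx -16.34$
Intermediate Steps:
$o{\left(N \right)} = -24$ ($o{\left(N \right)} = 6 \left(-4\right) = -24$)
$\frac{\frac{\left(-5\right) \left(-33\right) + 30}{-105 - 238} + 390}{o{\left(14 \right)} + B{\left(8 \right)}} = \frac{\frac{\left(-5\right) \left(-33\right) + 30}{-105 - 238} + 390}{-24 + \frac{1}{-2 + 8}} = \frac{\frac{165 + 30}{-343} + 390}{-24 + \frac{1}{6}} = \frac{195 \left(- \frac{1}{343}\right) + 390}{-24 + \frac{1}{6}} = \frac{- \frac{195}{343} + 390}{- \frac{143}{6}} = \frac{133575}{343} \left(- \frac{6}{143}\right) = - \frac{61650}{3773}$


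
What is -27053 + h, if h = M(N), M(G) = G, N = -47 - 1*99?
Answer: -27199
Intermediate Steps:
N = -146 (N = -47 - 99 = -146)
h = -146
-27053 + h = -27053 - 146 = -27199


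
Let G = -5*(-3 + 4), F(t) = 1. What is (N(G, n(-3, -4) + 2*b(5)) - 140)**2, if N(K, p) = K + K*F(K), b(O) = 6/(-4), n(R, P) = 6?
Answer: 22500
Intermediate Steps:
b(O) = -3/2 (b(O) = 6*(-1/4) = -3/2)
G = -5 (G = -5*1 = -5)
N(K, p) = 2*K (N(K, p) = K + K*1 = K + K = 2*K)
(N(G, n(-3, -4) + 2*b(5)) - 140)**2 = (2*(-5) - 140)**2 = (-10 - 140)**2 = (-150)**2 = 22500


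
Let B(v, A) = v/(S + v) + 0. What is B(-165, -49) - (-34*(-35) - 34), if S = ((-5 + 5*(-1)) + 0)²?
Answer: -14995/13 ≈ -1153.5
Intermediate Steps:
S = 100 (S = ((-5 - 5) + 0)² = (-10 + 0)² = (-10)² = 100)
B(v, A) = v/(100 + v) (B(v, A) = v/(100 + v) + 0 = v/(100 + v))
B(-165, -49) - (-34*(-35) - 34) = -165/(100 - 165) - (-34*(-35) - 34) = -165/(-65) - (1190 - 34) = -165*(-1/65) - 1*1156 = 33/13 - 1156 = -14995/13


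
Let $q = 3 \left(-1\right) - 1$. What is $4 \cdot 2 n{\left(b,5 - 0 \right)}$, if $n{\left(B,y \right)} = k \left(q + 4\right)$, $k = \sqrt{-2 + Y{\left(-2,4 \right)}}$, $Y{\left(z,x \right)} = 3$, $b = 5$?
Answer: $0$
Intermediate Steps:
$q = -4$ ($q = -3 - 1 = -4$)
$k = 1$ ($k = \sqrt{-2 + 3} = \sqrt{1} = 1$)
$n{\left(B,y \right)} = 0$ ($n{\left(B,y \right)} = 1 \left(-4 + 4\right) = 1 \cdot 0 = 0$)
$4 \cdot 2 n{\left(b,5 - 0 \right)} = 4 \cdot 2 \cdot 0 = 8 \cdot 0 = 0$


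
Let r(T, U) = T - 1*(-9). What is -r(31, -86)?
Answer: -40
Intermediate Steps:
r(T, U) = 9 + T (r(T, U) = T + 9 = 9 + T)
-r(31, -86) = -(9 + 31) = -1*40 = -40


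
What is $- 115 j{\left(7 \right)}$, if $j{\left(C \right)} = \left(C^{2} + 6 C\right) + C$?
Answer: $-11270$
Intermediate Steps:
$j{\left(C \right)} = C^{2} + 7 C$
$- 115 j{\left(7 \right)} = - 115 \cdot 7 \left(7 + 7\right) = - 115 \cdot 7 \cdot 14 = \left(-115\right) 98 = -11270$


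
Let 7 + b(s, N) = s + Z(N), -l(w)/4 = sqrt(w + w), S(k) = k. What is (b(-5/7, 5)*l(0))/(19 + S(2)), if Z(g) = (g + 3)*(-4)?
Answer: 0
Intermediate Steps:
Z(g) = -12 - 4*g (Z(g) = (3 + g)*(-4) = -12 - 4*g)
l(w) = -4*sqrt(2)*sqrt(w) (l(w) = -4*sqrt(w + w) = -4*sqrt(2)*sqrt(w))
b(s, N) = -19 + s - 4*N (b(s, N) = -7 + (s + (-12 - 4*N)) = -7 + (-12 + s - 4*N) = -19 + s - 4*N)
(b(-5/7, 5)*l(0))/(19 + S(2)) = ((-19 - 5/7 - 4*5)*(-4*sqrt(2)*sqrt(0)))/(19 + 2) = ((-19 - 5*1/7 - 20)*(-4*sqrt(2)*0))/21 = ((-19 - 5/7 - 20)*0)*(1/21) = -278/7*0*(1/21) = 0*(1/21) = 0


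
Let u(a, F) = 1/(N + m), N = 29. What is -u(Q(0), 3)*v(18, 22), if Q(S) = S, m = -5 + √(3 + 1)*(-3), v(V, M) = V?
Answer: -1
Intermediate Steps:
m = -11 (m = -5 + √4*(-3) = -5 + 2*(-3) = -5 - 6 = -11)
u(a, F) = 1/18 (u(a, F) = 1/(29 - 11) = 1/18)
-u(Q(0), 3)*v(18, 22) = -18/18 = -1*1 = -1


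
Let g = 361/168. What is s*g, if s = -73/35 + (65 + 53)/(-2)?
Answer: -385909/2940 ≈ -131.26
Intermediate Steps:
g = 361/168 (g = 361*(1/168) = 361/168 ≈ 2.1488)
s = -2138/35 (s = -73*1/35 + 118*(-1/2) = -73/35 - 59 = -2138/35 ≈ -61.086)
s*g = -2138/35*361/168 = -385909/2940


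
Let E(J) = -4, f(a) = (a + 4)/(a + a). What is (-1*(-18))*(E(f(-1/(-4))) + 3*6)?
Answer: 252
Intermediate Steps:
f(a) = (4 + a)/(2*a) (f(a) = (4 + a)/((2*a)) = (4 + a)*(1/(2*a)) = (4 + a)/(2*a))
(-1*(-18))*(E(f(-1/(-4))) + 3*6) = (-1*(-18))*(-4 + 3*6) = 18*(-4 + 18) = 18*14 = 252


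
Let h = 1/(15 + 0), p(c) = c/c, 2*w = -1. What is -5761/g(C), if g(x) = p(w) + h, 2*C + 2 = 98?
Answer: -86415/16 ≈ -5400.9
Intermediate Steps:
C = 48 (C = -1 + (1/2)*98 = -1 + 49 = 48)
w = -1/2 (w = (1/2)*(-1) = -1/2 ≈ -0.50000)
p(c) = 1
h = 1/15 ≈ 0.066667
g(x) = 16/15 (g(x) = 1 + 1/15 = 16/15)
-5761/g(C) = -5761/16/15 = -5761*15/16 = -86415/16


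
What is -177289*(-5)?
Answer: 886445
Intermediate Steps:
-177289*(-5) = -25327*(-35) = 886445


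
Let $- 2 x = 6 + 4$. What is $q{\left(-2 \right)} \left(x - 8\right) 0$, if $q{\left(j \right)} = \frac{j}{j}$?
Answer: $0$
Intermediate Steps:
$q{\left(j \right)} = 1$
$x = -5$ ($x = - \frac{6 + 4}{2} = \left(- \frac{1}{2}\right) 10 = -5$)
$q{\left(-2 \right)} \left(x - 8\right) 0 = 1 \left(-5 - 8\right) 0 = 1 \left(-13\right) 0 = \left(-13\right) 0 = 0$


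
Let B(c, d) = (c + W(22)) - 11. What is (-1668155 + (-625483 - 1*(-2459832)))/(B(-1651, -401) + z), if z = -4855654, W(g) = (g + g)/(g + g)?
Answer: -55398/1619105 ≈ -0.034215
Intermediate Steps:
W(g) = 1 (W(g) = (2*g)/((2*g)) = (2*g)*(1/(2*g)) = 1)
B(c, d) = -10 + c (B(c, d) = (c + 1) - 11 = (1 + c) - 11 = -10 + c)
(-1668155 + (-625483 - 1*(-2459832)))/(B(-1651, -401) + z) = (-1668155 + (-625483 - 1*(-2459832)))/((-10 - 1651) - 4855654) = (-1668155 + (-625483 + 2459832))/(-1661 - 4855654) = (-1668155 + 1834349)/(-4857315) = 166194*(-1/4857315) = -55398/1619105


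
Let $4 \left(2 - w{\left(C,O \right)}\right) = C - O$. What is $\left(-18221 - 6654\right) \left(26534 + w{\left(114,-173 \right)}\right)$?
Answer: $- \frac{2633192875}{4} \approx -6.583 \cdot 10^{8}$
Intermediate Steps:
$w{\left(C,O \right)} = 2 - \frac{C}{4} + \frac{O}{4}$ ($w{\left(C,O \right)} = 2 - \frac{C - O}{4} = 2 - \left(- \frac{O}{4} + \frac{C}{4}\right) = 2 - \frac{C}{4} + \frac{O}{4}$)
$\left(-18221 - 6654\right) \left(26534 + w{\left(114,-173 \right)}\right) = \left(-18221 - 6654\right) \left(26534 + \left(2 - \frac{57}{2} + \frac{1}{4} \left(-173\right)\right)\right) = - 24875 \left(26534 - \frac{279}{4}\right) = \left(-24875\right) \frac{105857}{4} = - \frac{2633192875}{4}$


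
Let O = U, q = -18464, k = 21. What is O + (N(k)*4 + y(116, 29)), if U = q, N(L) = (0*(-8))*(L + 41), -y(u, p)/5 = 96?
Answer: -18944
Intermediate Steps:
y(u, p) = -480 (y(u, p) = -5*96 = -480)
N(L) = 0 (N(L) = 0*(41 + L) = 0)
U = -18464
O = -18464
O + (N(k)*4 + y(116, 29)) = -18464 + (0*4 - 480) = -18464 + (0 - 480) = -18464 - 480 = -18944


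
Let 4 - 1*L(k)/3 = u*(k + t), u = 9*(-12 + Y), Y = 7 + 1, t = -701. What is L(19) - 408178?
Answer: -481822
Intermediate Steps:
Y = 8
u = -36 (u = 9*(-12 + 8) = 9*(-4) = -36)
L(k) = -75696 + 108*k (L(k) = 12 - (-108)*(k - 701) = 12 - (-108)*(-701 + k) = 12 - 3*(25236 - 36*k) = 12 + (-75708 + 108*k) = -75696 + 108*k)
L(19) - 408178 = (-75696 + 108*19) - 408178 = (-75696 + 2052) - 408178 = -73644 - 408178 = -481822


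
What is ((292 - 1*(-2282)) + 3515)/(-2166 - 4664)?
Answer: -6089/6830 ≈ -0.89151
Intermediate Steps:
((292 - 1*(-2282)) + 3515)/(-2166 - 4664) = ((292 + 2282) + 3515)/(-6830) = (2574 + 3515)*(-1/6830) = 6089*(-1/6830) = -6089/6830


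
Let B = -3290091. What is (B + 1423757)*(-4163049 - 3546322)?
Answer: 14388261215914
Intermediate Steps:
(B + 1423757)*(-4163049 - 3546322) = (-3290091 + 1423757)*(-4163049 - 3546322) = -1866334*(-7709371) = 14388261215914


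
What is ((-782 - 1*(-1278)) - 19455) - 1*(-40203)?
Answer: 21244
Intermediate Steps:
((-782 - 1*(-1278)) - 19455) - 1*(-40203) = ((-782 + 1278) - 19455) + 40203 = (496 - 19455) + 40203 = -18959 + 40203 = 21244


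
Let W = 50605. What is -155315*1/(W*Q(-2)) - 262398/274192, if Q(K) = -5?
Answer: -2380712347/6937743080 ≈ -0.34315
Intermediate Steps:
-155315*1/(W*Q(-2)) - 262398/274192 = -155315/(50605*(-5)) - 262398/274192 = -155315/(-253025) - 262398*1/274192 = -155315*(-1/253025) - 131199/137096 = 31063/50605 - 131199/137096 = -2380712347/6937743080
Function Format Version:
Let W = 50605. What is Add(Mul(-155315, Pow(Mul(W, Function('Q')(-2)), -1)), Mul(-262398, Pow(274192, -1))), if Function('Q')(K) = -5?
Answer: Rational(-2380712347, 6937743080) ≈ -0.34315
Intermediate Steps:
Add(Mul(-155315, Pow(Mul(W, Function('Q')(-2)), -1)), Mul(-262398, Pow(274192, -1))) = Add(Mul(-155315, Pow(Mul(50605, -5), -1)), Mul(-262398, Pow(274192, -1))) = Add(Mul(-155315, Pow(-253025, -1)), Mul(-262398, Rational(1, 274192))) = Add(Mul(-155315, Rational(-1, 253025)), Rational(-131199, 137096)) = Add(Rational(31063, 50605), Rational(-131199, 137096)) = Rational(-2380712347, 6937743080)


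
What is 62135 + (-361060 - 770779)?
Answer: -1069704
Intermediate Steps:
62135 + (-361060 - 770779) = 62135 - 1131839 = -1069704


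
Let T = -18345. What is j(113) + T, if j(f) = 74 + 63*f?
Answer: -11152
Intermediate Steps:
j(113) + T = (74 + 63*113) - 18345 = (74 + 7119) - 18345 = 7193 - 18345 = -11152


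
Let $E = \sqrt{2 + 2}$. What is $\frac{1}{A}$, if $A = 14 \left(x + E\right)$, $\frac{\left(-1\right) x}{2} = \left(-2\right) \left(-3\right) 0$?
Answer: $\frac{1}{28} \approx 0.035714$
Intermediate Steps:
$E = 2$ ($E = \sqrt{4} = 2$)
$x = 0$ ($x = - 2 \left(-2\right) \left(-3\right) 0 = - 2 \cdot 6 \cdot 0 = \left(-2\right) 0 = 0$)
$A = 28$ ($A = 14 \left(0 + 2\right) = 14 \cdot 2 = 28$)
$\frac{1}{A} = \frac{1}{28}$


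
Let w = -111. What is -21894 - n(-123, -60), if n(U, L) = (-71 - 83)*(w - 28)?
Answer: -43300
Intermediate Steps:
n(U, L) = 21406 (n(U, L) = (-71 - 83)*(-111 - 28) = -154*(-139) = 21406)
-21894 - n(-123, -60) = -21894 - 1*21406 = -21894 - 21406 = -43300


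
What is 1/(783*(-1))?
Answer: -1/783 ≈ -0.0012771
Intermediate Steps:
1/(783*(-1)) = 1/(-783) = -1/783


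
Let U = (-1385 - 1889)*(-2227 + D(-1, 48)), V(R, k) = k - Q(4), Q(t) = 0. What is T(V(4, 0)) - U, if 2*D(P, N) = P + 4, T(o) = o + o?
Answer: -7286287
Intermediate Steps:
V(R, k) = k (V(R, k) = k - 1*0 = k + 0 = k)
T(o) = 2*o
D(P, N) = 2 + P/2 (D(P, N) = (P + 4)/2 = (4 + P)/2 = 2 + P/2)
U = 7286287 (U = (-1385 - 1889)*(-2227 + (2 + (½)*(-1))) = -3274*(-2227 + (2 - ½)) = -3274*(-2227 + 3/2) = -3274*(-4451/2) = 7286287)
T(V(4, 0)) - U = 2*0 - 1*7286287 = 0 - 7286287 = -7286287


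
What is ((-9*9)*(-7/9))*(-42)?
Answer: -2646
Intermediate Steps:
((-9*9)*(-7/9))*(-42) = -(-567)/9*(-42) = -81*(-7/9)*(-42) = 63*(-42) = -2646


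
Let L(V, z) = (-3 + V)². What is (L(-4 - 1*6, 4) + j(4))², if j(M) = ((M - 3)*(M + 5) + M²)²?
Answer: 630436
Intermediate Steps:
j(M) = (M² + (-3 + M)*(5 + M))² (j(M) = ((-3 + M)*(5 + M) + M²)² = (M² + (-3 + M)*(5 + M))²)
(L(-4 - 1*6, 4) + j(4))² = ((-3 + (-4 - 1*6))² + (-15 + 2*4 + 2*4²)²)² = ((-3 + (-4 - 6))² + (-15 + 8 + 2*16)²)² = ((-3 - 10)² + (-15 + 8 + 32)²)² = ((-13)² + 25²)² = (169 + 625)² = 794² = 630436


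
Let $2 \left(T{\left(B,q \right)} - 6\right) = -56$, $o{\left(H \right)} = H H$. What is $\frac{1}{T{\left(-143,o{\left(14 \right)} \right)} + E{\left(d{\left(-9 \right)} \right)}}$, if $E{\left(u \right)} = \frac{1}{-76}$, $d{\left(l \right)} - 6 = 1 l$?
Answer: $- \frac{76}{1673} \approx -0.045427$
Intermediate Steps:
$o{\left(H \right)} = H^{2}$
$T{\left(B,q \right)} = -22$ ($T{\left(B,q \right)} = 6 + \frac{1}{2} \left(-56\right) = 6 - 28 = -22$)
$d{\left(l \right)} = 6 + l$ ($d{\left(l \right)} = 6 + 1 l = 6 + l$)
$E{\left(u \right)} = - \frac{1}{76}$
$\frac{1}{T{\left(-143,o{\left(14 \right)} \right)} + E{\left(d{\left(-9 \right)} \right)}} = \frac{1}{-22 - \frac{1}{76}} = \frac{1}{- \frac{1673}{76}} = - \frac{76}{1673}$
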